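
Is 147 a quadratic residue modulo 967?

no

Both 147 ≡ 3 and 967 ≡ 3 (mod 4), so reciprocity gives (147/967) = -(967/147). Reduce: 967 ≡ 85 (mod 147). Now have -(85/147).
85 ≡ 1 (mod 4), so quadratic reciprocity gives (85/147) = (147/85). Reduce: 147 ≡ 62 (mod 85). Now have -(62/85).
Factor out 2: 62 = 2·31. Since 85 ≡ 5 (mod 8), (2/85) = -1. Now have (31/85).
85 ≡ 1 (mod 4), so quadratic reciprocity gives (31/85) = (85/31). Reduce: 85 ≡ 23 (mod 31). Now have (23/31).
Both 23 ≡ 3 and 31 ≡ 3 (mod 4), so reciprocity gives (23/31) = -(31/23). Reduce: 31 ≡ 8 (mod 23). Now have -(8/23).
Factor out 2: 8 = 2^3. Since 23 ≡ 7 (mod 8), (2/23) = +1, and (2/23)^3 = +1. Now have -(1/23).
(1/23) = 1. Collecting the sign factors: -1.
The Legendre symbol is -1, so x^2 ≡ 147 (mod 967) has no solution.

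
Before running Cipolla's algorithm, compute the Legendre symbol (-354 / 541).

(-354 / 541)
  = (187 / 541)    [-354 ≡ 187 mod 541]
  = (541 / 187)    [QR: 541 ≡ 1 mod 4, sign kept]
  = (167 / 187)    [541 ≡ 167 mod 187]
  = -(187 / 167)    [QR: both ≡ 3 mod 4, sign flips]
  = -(20 / 167)    [187 ≡ 20 mod 167]
  = -(5 / 167)    [167 ≡ 7 mod 8 ⇒ (2 / 167)^2 = +1]
  = -(167 / 5)    [QR: 5 ≡ 1 mod 4, sign kept]
  = -(2 / 5)    [167 ≡ 2 mod 5]
  = (1 / 5)    [5 ≡ 5 mod 8 ⇒ (2 / 5) = -1]
  = 1    [(1 / 5) = 1]

1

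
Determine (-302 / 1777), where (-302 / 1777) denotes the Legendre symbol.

Pull out -1: (-302 / 1777) = (-1 / 1777)·(302 / 1777). Since 1777 ≡ 1 (mod 4), (-1 / 1777) = +1. Now have (302 / 1777).
Factor out 2: 302 = 2·151. Since 1777 ≡ 1 (mod 8), (2 / 1777) = +1. Now have (151 / 1777).
1777 ≡ 1 (mod 4), so quadratic reciprocity gives (151 / 1777) = (1777 / 151). Reduce: 1777 ≡ 116 (mod 151). Now have (116 / 151).
Factor out 2: 116 = 2^2·29. Since 151 ≡ 7 (mod 8), (2 / 151) = +1, and (2 / 151)^2 = +1. Now have (29 / 151).
29 ≡ 1 (mod 4), so quadratic reciprocity gives (29 / 151) = (151 / 29). Reduce: 151 ≡ 6 (mod 29). Now have (6 / 29).
Factor out 2: 6 = 2·3. Since 29 ≡ 5 (mod 8), (2 / 29) = -1. Now have -(3 / 29).
29 ≡ 1 (mod 4), so quadratic reciprocity gives (3 / 29) = (29 / 3). Reduce: 29 ≡ 2 (mod 3). Now have -(2 / 3).
Factor out 2: 2 = 2. Since 3 ≡ 3 (mod 8), (2 / 3) = -1. Now have (1 / 3).
(1 / 3) = 1. Collecting the sign factors: 1.

1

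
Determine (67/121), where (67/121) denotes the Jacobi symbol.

1

121 ≡ 1 (mod 4), so quadratic reciprocity gives (67/121) = (121/67). Reduce: 121 ≡ 54 (mod 67). Now have (54/67).
Factor out 2: 54 = 2·27. Since 67 ≡ 3 (mod 8), (2/67) = -1. Now have -(27/67).
Both 27 ≡ 3 and 67 ≡ 3 (mod 4), so reciprocity gives (27/67) = -(67/27). Reduce: 67 ≡ 13 (mod 27). Now have (13/27).
13 ≡ 1 (mod 4), so quadratic reciprocity gives (13/27) = (27/13). Reduce: 27 ≡ 1 (mod 13). Now have (1/13).
(1/13) = 1. Collecting the sign factors: 1.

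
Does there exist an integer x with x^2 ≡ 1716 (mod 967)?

yes

Reduce the numerator: 1716 ≡ 749 (mod 967), so (1716/967) = (749/967).
749 ≡ 1 (mod 4), so quadratic reciprocity gives (749/967) = (967/749). Reduce: 967 ≡ 218 (mod 749). Now have (218/749).
Factor out 2: 218 = 2·109. Since 749 ≡ 5 (mod 8), (2/749) = -1. Now have -(109/749).
109 ≡ 1 (mod 4), so quadratic reciprocity gives (109/749) = (749/109). Reduce: 749 ≡ 95 (mod 109). Now have -(95/109).
109 ≡ 1 (mod 4), so quadratic reciprocity gives (95/109) = (109/95). Reduce: 109 ≡ 14 (mod 95). Now have -(14/95).
Factor out 2: 14 = 2·7. Since 95 ≡ 7 (mod 8), (2/95) = +1. Now have -(7/95).
Both 7 ≡ 3 and 95 ≡ 3 (mod 4), so reciprocity gives (7/95) = -(95/7). Reduce: 95 ≡ 4 (mod 7). Now have (4/7).
Factor out 2: 4 = 2^2. Since 7 ≡ 7 (mod 8), (2/7) = +1, and (2/7)^2 = +1. Now have (1/7).
(1/7) = 1. Collecting the sign factors: 1.
(1716/967) = 1, and 967 is prime, so 1716 is a quadratic residue mod 967.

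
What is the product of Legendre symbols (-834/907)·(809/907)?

By multiplicativity, (-834·809/907) = (-834/907)·(809/907).
First factor (-834/907):
(-834/907)
  = (73/907)    [-834 ≡ 73 mod 907]
  = (907/73)    [QR: 73 ≡ 1 mod 4, sign kept]
  = (31/73)    [907 ≡ 31 mod 73]
  = (73/31)    [QR: 73 ≡ 1 mod 4, sign kept]
  = (11/31)    [73 ≡ 11 mod 31]
  = -(31/11)    [QR: both ≡ 3 mod 4, sign flips]
  = -(9/11)    [31 ≡ 9 mod 11]
  = -(11/9)    [QR: 9 ≡ 1 mod 4, sign kept]
  = -(2/9)    [11 ≡ 2 mod 9]
  = -(1/9)    [9 ≡ 1 mod 8 ⇒ (2/9) = +1]
  = -1    [(1/9) = 1]
Second factor (809/907):
(809/907)
  = (907/809)    [QR: 809 ≡ 1 mod 4, sign kept]
  = (98/809)    [907 ≡ 98 mod 809]
  = (49/809)    [809 ≡ 1 mod 8 ⇒ (2/809) = +1]
  = (809/49)    [QR: 49 ≡ 1 mod 4, sign kept]
  = (25/49)    [809 ≡ 25 mod 49]
  = (49/25)    [QR: 25 ≡ 1 mod 4, sign kept]
  = (24/25)    [49 ≡ 24 mod 25]
  = (3/25)    [25 ≡ 1 mod 8 ⇒ (2/25)^3 = +1]
  = (25/3)    [QR: 25 ≡ 1 mod 4, sign kept]
  = (1/3)    [25 ≡ 1 mod 3]
  = 1    [(1/3) = 1]
Product: (-1)·(1) = -1.

-1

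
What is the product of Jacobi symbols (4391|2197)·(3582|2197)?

By multiplicativity, (4391·3582|2197) = (4391|2197)·(3582|2197).
First factor (4391|2197):
(4391|2197)
  = (2194|2197)    [4391 ≡ 2194 mod 2197]
  = -(1097|2197)    [2197 ≡ 5 mod 8 ⇒ (2|2197) = -1]
  = -(2197|1097)    [QR: 1097 ≡ 1 mod 4, sign kept]
  = -(3|1097)    [2197 ≡ 3 mod 1097]
  = -(1097|3)    [QR: 1097 ≡ 1 mod 4, sign kept]
  = -(2|3)    [1097 ≡ 2 mod 3]
  = (1|3)    [3 ≡ 3 mod 8 ⇒ (2|3) = -1]
  = 1    [(1|3) = 1]
Second factor (3582|2197):
(3582|2197)
  = (1385|2197)    [3582 ≡ 1385 mod 2197]
  = (2197|1385)    [QR: 1385 ≡ 1 mod 4, sign kept]
  = (812|1385)    [2197 ≡ 812 mod 1385]
  = (203|1385)    [1385 ≡ 1 mod 8 ⇒ (2|1385)^2 = +1]
  = (1385|203)    [QR: 1385 ≡ 1 mod 4, sign kept]
  = (167|203)    [1385 ≡ 167 mod 203]
  = -(203|167)    [QR: both ≡ 3 mod 4, sign flips]
  = -(36|167)    [203 ≡ 36 mod 167]
  = -(9|167)    [167 ≡ 7 mod 8 ⇒ (2|167)^2 = +1]
  = -(167|9)    [QR: 9 ≡ 1 mod 4, sign kept]
  = -(5|9)    [167 ≡ 5 mod 9]
  = -(9|5)    [QR: 5 ≡ 1 mod 4, sign kept]
  = -(4|5)    [9 ≡ 4 mod 5]
  = -(1|5)    [5 ≡ 5 mod 8 ⇒ (2|5)^2 = +1]
  = -1    [(1|5) = 1]
Product: (1)·(-1) = -1.

-1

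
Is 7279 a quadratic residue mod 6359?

yes

Reduce the numerator: 7279 ≡ 920 (mod 6359), so (7279/6359) = (920/6359).
Factor out 2: 920 = 2^3·115. Since 6359 ≡ 7 (mod 8), (2/6359) = +1, and (2/6359)^3 = +1. Now have (115/6359).
Both 115 ≡ 3 and 6359 ≡ 3 (mod 4), so reciprocity gives (115/6359) = -(6359/115). Reduce: 6359 ≡ 34 (mod 115). Now have -(34/115).
Factor out 2: 34 = 2·17. Since 115 ≡ 3 (mod 8), (2/115) = -1. Now have (17/115).
17 ≡ 1 (mod 4), so quadratic reciprocity gives (17/115) = (115/17). Reduce: 115 ≡ 13 (mod 17). Now have (13/17).
13 ≡ 1 (mod 4), so quadratic reciprocity gives (13/17) = (17/13). Reduce: 17 ≡ 4 (mod 13). Now have (4/13).
Factor out 2: 4 = 2^2. Since 13 ≡ 5 (mod 8), (2/13) = -1, and (2/13)^2 = +1. Now have (1/13).
(1/13) = 1. Collecting the sign factors: 1.
(7279/6359) = 1, and 6359 is prime, so 7279 is a quadratic residue mod 6359.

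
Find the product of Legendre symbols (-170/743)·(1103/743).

By multiplicativity, (-170·1103/743) = (-170/743)·(1103/743).
First factor (-170/743):
(-170/743)
  = (573/743)    [-170 ≡ 573 mod 743]
  = (743/573)    [QR: 573 ≡ 1 mod 4, sign kept]
  = (170/573)    [743 ≡ 170 mod 573]
  = -(85/573)    [573 ≡ 5 mod 8 ⇒ (2/573) = -1]
  = -(573/85)    [QR: 85 ≡ 1 mod 4, sign kept]
  = -(63/85)    [573 ≡ 63 mod 85]
  = -(85/63)    [QR: 85 ≡ 1 mod 4, sign kept]
  = -(22/63)    [85 ≡ 22 mod 63]
  = -(11/63)    [63 ≡ 7 mod 8 ⇒ (2/63) = +1]
  = (63/11)    [QR: both ≡ 3 mod 4, sign flips]
  = (8/11)    [63 ≡ 8 mod 11]
  = -(1/11)    [11 ≡ 3 mod 8 ⇒ (2/11)^3 = -1]
  = -1    [(1/11) = 1]
Second factor (1103/743):
(1103/743)
  = (360/743)    [1103 ≡ 360 mod 743]
  = (45/743)    [743 ≡ 7 mod 8 ⇒ (2/743)^3 = +1]
  = (743/45)    [QR: 45 ≡ 1 mod 4, sign kept]
  = (23/45)    [743 ≡ 23 mod 45]
  = (45/23)    [QR: 45 ≡ 1 mod 4, sign kept]
  = (22/23)    [45 ≡ 22 mod 23]
  = (11/23)    [23 ≡ 7 mod 8 ⇒ (2/23) = +1]
  = -(23/11)    [QR: both ≡ 3 mod 4, sign flips]
  = -(1/11)    [23 ≡ 1 mod 11]
  = -1    [(1/11) = 1]
Product: (-1)·(-1) = 1.

1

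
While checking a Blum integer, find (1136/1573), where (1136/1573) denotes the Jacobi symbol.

-1

(1136/1573)
  = (71/1573)    [1573 ≡ 5 mod 8 ⇒ (2/1573)^4 = +1]
  = (1573/71)    [QR: 1573 ≡ 1 mod 4, sign kept]
  = (11/71)    [1573 ≡ 11 mod 71]
  = -(71/11)    [QR: both ≡ 3 mod 4, sign flips]
  = -(5/11)    [71 ≡ 5 mod 11]
  = -(11/5)    [QR: 5 ≡ 1 mod 4, sign kept]
  = -(1/5)    [11 ≡ 1 mod 5]
  = -1    [(1/5) = 1]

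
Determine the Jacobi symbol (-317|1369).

Reduce the numerator: -317 ≡ 1052 (mod 1369), so (-317|1369) = (1052|1369).
Factor out 2: 1052 = 2^2·263. Since 1369 ≡ 1 (mod 8), (2|1369) = +1, and (2|1369)^2 = +1. Now have (263|1369).
1369 ≡ 1 (mod 4), so quadratic reciprocity gives (263|1369) = (1369|263). Reduce: 1369 ≡ 54 (mod 263). Now have (54|263).
Factor out 2: 54 = 2·27. Since 263 ≡ 7 (mod 8), (2|263) = +1. Now have (27|263).
Both 27 ≡ 3 and 263 ≡ 3 (mod 4), so reciprocity gives (27|263) = -(263|27). Reduce: 263 ≡ 20 (mod 27). Now have -(20|27).
Factor out 2: 20 = 2^2·5. Since 27 ≡ 3 (mod 8), (2|27) = -1, and (2|27)^2 = +1. Now have -(5|27).
5 ≡ 1 (mod 4), so quadratic reciprocity gives (5|27) = (27|5). Reduce: 27 ≡ 2 (mod 5). Now have -(2|5).
Factor out 2: 2 = 2. Since 5 ≡ 5 (mod 8), (2|5) = -1. Now have (1|5).
(1|5) = 1. Collecting the sign factors: 1.

1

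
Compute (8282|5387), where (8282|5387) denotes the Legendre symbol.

1

(8282|5387)
  = (2895|5387)    [8282 ≡ 2895 mod 5387]
  = -(5387|2895)    [QR: both ≡ 3 mod 4, sign flips]
  = -(2492|2895)    [5387 ≡ 2492 mod 2895]
  = -(623|2895)    [2895 ≡ 7 mod 8 ⇒ (2|2895)^2 = +1]
  = (2895|623)    [QR: both ≡ 3 mod 4, sign flips]
  = (403|623)    [2895 ≡ 403 mod 623]
  = -(623|403)    [QR: both ≡ 3 mod 4, sign flips]
  = -(220|403)    [623 ≡ 220 mod 403]
  = -(55|403)    [403 ≡ 3 mod 8 ⇒ (2|403)^2 = +1]
  = (403|55)    [QR: both ≡ 3 mod 4, sign flips]
  = (18|55)    [403 ≡ 18 mod 55]
  = (9|55)    [55 ≡ 7 mod 8 ⇒ (2|55) = +1]
  = (55|9)    [QR: 9 ≡ 1 mod 4, sign kept]
  = (1|9)    [55 ≡ 1 mod 9]
  = 1    [(1|9) = 1]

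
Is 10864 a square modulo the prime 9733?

no

(10864/9733)
  = (1131/9733)    [10864 ≡ 1131 mod 9733]
  = (9733/1131)    [QR: 9733 ≡ 1 mod 4, sign kept]
  = (685/1131)    [9733 ≡ 685 mod 1131]
  = (1131/685)    [QR: 685 ≡ 1 mod 4, sign kept]
  = (446/685)    [1131 ≡ 446 mod 685]
  = -(223/685)    [685 ≡ 5 mod 8 ⇒ (2/685) = -1]
  = -(685/223)    [QR: 685 ≡ 1 mod 4, sign kept]
  = -(16/223)    [685 ≡ 16 mod 223]
  = -(1/223)    [223 ≡ 7 mod 8 ⇒ (2/223)^4 = +1]
  = -1    [(1/223) = 1]
The Legendre symbol is -1, so x^2 ≡ 10864 (mod 9733) has no solution.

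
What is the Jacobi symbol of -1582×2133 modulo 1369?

By multiplicativity, (-1582·2133|1369) = (-1582|1369)·(2133|1369).
First factor (-1582|1369):
Reduce the numerator: -1582 ≡ 1156 (mod 1369), so (-1582|1369) = (1156|1369).
Factor out 2: 1156 = 2^2·289. Since 1369 ≡ 1 (mod 8), (2|1369) = +1, and (2|1369)^2 = +1. Now have (289|1369).
289 ≡ 1 (mod 4), so quadratic reciprocity gives (289|1369) = (1369|289). Reduce: 1369 ≡ 213 (mod 289). Now have (213|289).
213 ≡ 1 (mod 4), so quadratic reciprocity gives (213|289) = (289|213). Reduce: 289 ≡ 76 (mod 213). Now have (76|213).
Factor out 2: 76 = 2^2·19. Since 213 ≡ 5 (mod 8), (2|213) = -1, and (2|213)^2 = +1. Now have (19|213).
213 ≡ 1 (mod 4), so quadratic reciprocity gives (19|213) = (213|19). Reduce: 213 ≡ 4 (mod 19). Now have (4|19).
Factor out 2: 4 = 2^2. Since 19 ≡ 3 (mod 8), (2|19) = -1, and (2|19)^2 = +1. Now have (1|19).
(1|19) = 1. Collecting the sign factors: 1.
Second factor (2133|1369):
Reduce the numerator: 2133 ≡ 764 (mod 1369), so (2133|1369) = (764|1369).
Factor out 2: 764 = 2^2·191. Since 1369 ≡ 1 (mod 8), (2|1369) = +1, and (2|1369)^2 = +1. Now have (191|1369).
1369 ≡ 1 (mod 4), so quadratic reciprocity gives (191|1369) = (1369|191). Reduce: 1369 ≡ 32 (mod 191). Now have (32|191).
Factor out 2: 32 = 2^5. Since 191 ≡ 7 (mod 8), (2|191) = +1, and (2|191)^5 = +1. Now have (1|191).
(1|191) = 1. Collecting the sign factors: 1.
Product: (1)·(1) = 1.

1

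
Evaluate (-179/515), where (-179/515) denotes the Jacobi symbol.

Pull out -1: (-179/515) = (-1/515)·(179/515). Since 515 ≡ 3 (mod 4), (-1/515) = -1. Now have -(179/515).
Both 179 ≡ 3 and 515 ≡ 3 (mod 4), so reciprocity gives (179/515) = -(515/179). Reduce: 515 ≡ 157 (mod 179). Now have (157/179).
157 ≡ 1 (mod 4), so quadratic reciprocity gives (157/179) = (179/157). Reduce: 179 ≡ 22 (mod 157). Now have (22/157).
Factor out 2: 22 = 2·11. Since 157 ≡ 5 (mod 8), (2/157) = -1. Now have -(11/157).
157 ≡ 1 (mod 4), so quadratic reciprocity gives (11/157) = (157/11). Reduce: 157 ≡ 3 (mod 11). Now have -(3/11).
Both 3 ≡ 3 and 11 ≡ 3 (mod 4), so reciprocity gives (3/11) = -(11/3). Reduce: 11 ≡ 2 (mod 3). Now have (2/3).
Factor out 2: 2 = 2. Since 3 ≡ 3 (mod 8), (2/3) = -1. Now have -(1/3).
(1/3) = 1. Collecting the sign factors: -1.

-1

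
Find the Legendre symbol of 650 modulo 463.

-1

(650|463)
  = (187|463)    [650 ≡ 187 mod 463]
  = -(463|187)    [QR: both ≡ 3 mod 4, sign flips]
  = -(89|187)    [463 ≡ 89 mod 187]
  = -(187|89)    [QR: 89 ≡ 1 mod 4, sign kept]
  = -(9|89)    [187 ≡ 9 mod 89]
  = -(89|9)    [QR: 9 ≡ 1 mod 4, sign kept]
  = -(8|9)    [89 ≡ 8 mod 9]
  = -(1|9)    [9 ≡ 1 mod 8 ⇒ (2|9)^3 = +1]
  = -1    [(1|9) = 1]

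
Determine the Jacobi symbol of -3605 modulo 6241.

1

(-3605 / 6241)
  = (3605 / 6241)    [6241 ≡ 1 mod 4 ⇒ (-1 / 6241) = +1]
  = (6241 / 3605)    [QR: 3605 ≡ 1 mod 4, sign kept]
  = (2636 / 3605)    [6241 ≡ 2636 mod 3605]
  = (659 / 3605)    [3605 ≡ 5 mod 8 ⇒ (2 / 3605)^2 = +1]
  = (3605 / 659)    [QR: 3605 ≡ 1 mod 4, sign kept]
  = (310 / 659)    [3605 ≡ 310 mod 659]
  = -(155 / 659)    [659 ≡ 3 mod 8 ⇒ (2 / 659) = -1]
  = (659 / 155)    [QR: both ≡ 3 mod 4, sign flips]
  = (39 / 155)    [659 ≡ 39 mod 155]
  = -(155 / 39)    [QR: both ≡ 3 mod 4, sign flips]
  = -(38 / 39)    [155 ≡ 38 mod 39]
  = -(19 / 39)    [39 ≡ 7 mod 8 ⇒ (2 / 39) = +1]
  = (39 / 19)    [QR: both ≡ 3 mod 4, sign flips]
  = (1 / 19)    [39 ≡ 1 mod 19]
  = 1    [(1 / 19) = 1]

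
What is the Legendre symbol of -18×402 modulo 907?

By multiplicativity, (-18·402/907) = (-18/907)·(402/907).
First factor (-18/907):
(-18/907)
  = (889/907)    [-18 ≡ 889 mod 907]
  = (907/889)    [QR: 889 ≡ 1 mod 4, sign kept]
  = (18/889)    [907 ≡ 18 mod 889]
  = (9/889)    [889 ≡ 1 mod 8 ⇒ (2/889) = +1]
  = (889/9)    [QR: 9 ≡ 1 mod 4, sign kept]
  = (7/9)    [889 ≡ 7 mod 9]
  = (9/7)    [QR: 9 ≡ 1 mod 4, sign kept]
  = (2/7)    [9 ≡ 2 mod 7]
  = (1/7)    [7 ≡ 7 mod 8 ⇒ (2/7) = +1]
  = 1    [(1/7) = 1]
Second factor (402/907):
(402/907)
  = -(201/907)    [907 ≡ 3 mod 8 ⇒ (2/907) = -1]
  = -(907/201)    [QR: 201 ≡ 1 mod 4, sign kept]
  = -(103/201)    [907 ≡ 103 mod 201]
  = -(201/103)    [QR: 201 ≡ 1 mod 4, sign kept]
  = -(98/103)    [201 ≡ 98 mod 103]
  = -(49/103)    [103 ≡ 7 mod 8 ⇒ (2/103) = +1]
  = -(103/49)    [QR: 49 ≡ 1 mod 4, sign kept]
  = -(5/49)    [103 ≡ 5 mod 49]
  = -(49/5)    [QR: 5 ≡ 1 mod 4, sign kept]
  = -(4/5)    [49 ≡ 4 mod 5]
  = -(1/5)    [5 ≡ 5 mod 8 ⇒ (2/5)^2 = +1]
  = -1    [(1/5) = 1]
Product: (1)·(-1) = -1.

-1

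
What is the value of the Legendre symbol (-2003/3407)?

1

(-2003/3407)
  = -(2003/3407)    [3407 ≡ 3 mod 4 ⇒ (-1/3407) = -1]
  = (3407/2003)    [QR: both ≡ 3 mod 4, sign flips]
  = (1404/2003)    [3407 ≡ 1404 mod 2003]
  = (351/2003)    [2003 ≡ 3 mod 8 ⇒ (2/2003)^2 = +1]
  = -(2003/351)    [QR: both ≡ 3 mod 4, sign flips]
  = -(248/351)    [2003 ≡ 248 mod 351]
  = -(31/351)    [351 ≡ 7 mod 8 ⇒ (2/351)^3 = +1]
  = (351/31)    [QR: both ≡ 3 mod 4, sign flips]
  = (10/31)    [351 ≡ 10 mod 31]
  = (5/31)    [31 ≡ 7 mod 8 ⇒ (2/31) = +1]
  = (31/5)    [QR: 5 ≡ 1 mod 4, sign kept]
  = (1/5)    [31 ≡ 1 mod 5]
  = 1    [(1/5) = 1]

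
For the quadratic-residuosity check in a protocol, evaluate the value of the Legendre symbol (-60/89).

(-60/89)
  = (29/89)    [-60 ≡ 29 mod 89]
  = (89/29)    [QR: 29 ≡ 1 mod 4, sign kept]
  = (2/29)    [89 ≡ 2 mod 29]
  = -(1/29)    [29 ≡ 5 mod 8 ⇒ (2/29) = -1]
  = -1    [(1/29) = 1]

-1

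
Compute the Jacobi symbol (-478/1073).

-1

(-478/1073)
  = (478/1073)    [1073 ≡ 1 mod 4 ⇒ (-1/1073) = +1]
  = (239/1073)    [1073 ≡ 1 mod 8 ⇒ (2/1073) = +1]
  = (1073/239)    [QR: 1073 ≡ 1 mod 4, sign kept]
  = (117/239)    [1073 ≡ 117 mod 239]
  = (239/117)    [QR: 117 ≡ 1 mod 4, sign kept]
  = (5/117)    [239 ≡ 5 mod 117]
  = (117/5)    [QR: 5 ≡ 1 mod 4, sign kept]
  = (2/5)    [117 ≡ 2 mod 5]
  = -(1/5)    [5 ≡ 5 mod 8 ⇒ (2/5) = -1]
  = -1    [(1/5) = 1]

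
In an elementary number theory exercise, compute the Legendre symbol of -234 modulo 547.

1

Pull out -1: (-234|547) = (-1|547)·(234|547). Since 547 ≡ 3 (mod 4), (-1|547) = -1. Now have -(234|547).
Factor out 2: 234 = 2·117. Since 547 ≡ 3 (mod 8), (2|547) = -1. Now have (117|547).
117 ≡ 1 (mod 4), so quadratic reciprocity gives (117|547) = (547|117). Reduce: 547 ≡ 79 (mod 117). Now have (79|117).
117 ≡ 1 (mod 4), so quadratic reciprocity gives (79|117) = (117|79). Reduce: 117 ≡ 38 (mod 79). Now have (38|79).
Factor out 2: 38 = 2·19. Since 79 ≡ 7 (mod 8), (2|79) = +1. Now have (19|79).
Both 19 ≡ 3 and 79 ≡ 3 (mod 4), so reciprocity gives (19|79) = -(79|19). Reduce: 79 ≡ 3 (mod 19). Now have -(3|19).
Both 3 ≡ 3 and 19 ≡ 3 (mod 4), so reciprocity gives (3|19) = -(19|3). Reduce: 19 ≡ 1 (mod 3). Now have (1|3).
(1|3) = 1. Collecting the sign factors: 1.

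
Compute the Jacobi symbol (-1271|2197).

1

Pull out -1: (-1271|2197) = (-1|2197)·(1271|2197). Since 2197 ≡ 1 (mod 4), (-1|2197) = +1. Now have (1271|2197).
2197 ≡ 1 (mod 4), so quadratic reciprocity gives (1271|2197) = (2197|1271). Reduce: 2197 ≡ 926 (mod 1271). Now have (926|1271).
Factor out 2: 926 = 2·463. Since 1271 ≡ 7 (mod 8), (2|1271) = +1. Now have (463|1271).
Both 463 ≡ 3 and 1271 ≡ 3 (mod 4), so reciprocity gives (463|1271) = -(1271|463). Reduce: 1271 ≡ 345 (mod 463). Now have -(345|463).
345 ≡ 1 (mod 4), so quadratic reciprocity gives (345|463) = (463|345). Reduce: 463 ≡ 118 (mod 345). Now have -(118|345).
Factor out 2: 118 = 2·59. Since 345 ≡ 1 (mod 8), (2|345) = +1. Now have -(59|345).
345 ≡ 1 (mod 4), so quadratic reciprocity gives (59|345) = (345|59). Reduce: 345 ≡ 50 (mod 59). Now have -(50|59).
Factor out 2: 50 = 2·25. Since 59 ≡ 3 (mod 8), (2|59) = -1. Now have (25|59).
25 ≡ 1 (mod 4), so quadratic reciprocity gives (25|59) = (59|25). Reduce: 59 ≡ 9 (mod 25). Now have (9|25).
9 ≡ 1 (mod 4), so quadratic reciprocity gives (9|25) = (25|9). Reduce: 25 ≡ 7 (mod 9). Now have (7|9).
9 ≡ 1 (mod 4), so quadratic reciprocity gives (7|9) = (9|7). Reduce: 9 ≡ 2 (mod 7). Now have (2|7).
Factor out 2: 2 = 2. Since 7 ≡ 7 (mod 8), (2|7) = +1. Now have (1|7).
(1|7) = 1. Collecting the sign factors: 1.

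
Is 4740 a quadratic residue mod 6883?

no

(4740|6883)
  = (1185|6883)    [6883 ≡ 3 mod 8 ⇒ (2|6883)^2 = +1]
  = (6883|1185)    [QR: 1185 ≡ 1 mod 4, sign kept]
  = (958|1185)    [6883 ≡ 958 mod 1185]
  = (479|1185)    [1185 ≡ 1 mod 8 ⇒ (2|1185) = +1]
  = (1185|479)    [QR: 1185 ≡ 1 mod 4, sign kept]
  = (227|479)    [1185 ≡ 227 mod 479]
  = -(479|227)    [QR: both ≡ 3 mod 4, sign flips]
  = -(25|227)    [479 ≡ 25 mod 227]
  = -(227|25)    [QR: 25 ≡ 1 mod 4, sign kept]
  = -(2|25)    [227 ≡ 2 mod 25]
  = -(1|25)    [25 ≡ 1 mod 8 ⇒ (2|25) = +1]
  = -1    [(1|25) = 1]
(4740|6883) = -1, and 6883 is prime, so 4740 is not a quadratic residue mod 6883.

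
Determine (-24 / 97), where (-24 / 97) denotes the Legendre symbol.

Reduce the numerator: -24 ≡ 73 (mod 97), so (-24 / 97) = (73 / 97).
73 ≡ 1 (mod 4), so quadratic reciprocity gives (73 / 97) = (97 / 73). Reduce: 97 ≡ 24 (mod 73). Now have (24 / 73).
Factor out 2: 24 = 2^3·3. Since 73 ≡ 1 (mod 8), (2 / 73) = +1, and (2 / 73)^3 = +1. Now have (3 / 73).
73 ≡ 1 (mod 4), so quadratic reciprocity gives (3 / 73) = (73 / 3). Reduce: 73 ≡ 1 (mod 3). Now have (1 / 3).
(1 / 3) = 1. Collecting the sign factors: 1.

1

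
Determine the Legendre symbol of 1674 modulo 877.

-1

(1674|877)
  = (797|877)    [1674 ≡ 797 mod 877]
  = (877|797)    [QR: 797 ≡ 1 mod 4, sign kept]
  = (80|797)    [877 ≡ 80 mod 797]
  = (5|797)    [797 ≡ 5 mod 8 ⇒ (2|797)^4 = +1]
  = (797|5)    [QR: 5 ≡ 1 mod 4, sign kept]
  = (2|5)    [797 ≡ 2 mod 5]
  = -(1|5)    [5 ≡ 5 mod 8 ⇒ (2|5) = -1]
  = -1    [(1|5) = 1]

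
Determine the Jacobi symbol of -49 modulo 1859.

-1

(-49/1859)
  = (1810/1859)    [-49 ≡ 1810 mod 1859]
  = -(905/1859)    [1859 ≡ 3 mod 8 ⇒ (2/1859) = -1]
  = -(1859/905)    [QR: 905 ≡ 1 mod 4, sign kept]
  = -(49/905)    [1859 ≡ 49 mod 905]
  = -(905/49)    [QR: 49 ≡ 1 mod 4, sign kept]
  = -(23/49)    [905 ≡ 23 mod 49]
  = -(49/23)    [QR: 49 ≡ 1 mod 4, sign kept]
  = -(3/23)    [49 ≡ 3 mod 23]
  = (23/3)    [QR: both ≡ 3 mod 4, sign flips]
  = (2/3)    [23 ≡ 2 mod 3]
  = -(1/3)    [3 ≡ 3 mod 8 ⇒ (2/3) = -1]
  = -1    [(1/3) = 1]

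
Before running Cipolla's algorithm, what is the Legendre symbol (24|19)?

1

Reduce the numerator: 24 ≡ 5 (mod 19), so (24|19) = (5|19).
5 ≡ 1 (mod 4), so quadratic reciprocity gives (5|19) = (19|5). Reduce: 19 ≡ 4 (mod 5). Now have (4|5).
Factor out 2: 4 = 2^2. Since 5 ≡ 5 (mod 8), (2|5) = -1, and (2|5)^2 = +1. Now have (1|5).
(1|5) = 1. Collecting the sign factors: 1.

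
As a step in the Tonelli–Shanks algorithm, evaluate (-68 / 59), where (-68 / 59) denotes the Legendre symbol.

Pull out -1: (-68 / 59) = (-1 / 59)·(68 / 59). Since 59 ≡ 3 (mod 4), (-1 / 59) = -1. Now have -(68 / 59).
Reduce the numerator: 68 ≡ 9 (mod 59), so (68 / 59) = (9 / 59).
9 ≡ 1 (mod 4), so quadratic reciprocity gives (9 / 59) = (59 / 9). Reduce: 59 ≡ 5 (mod 9). Now have -(5 / 9).
5 ≡ 1 (mod 4), so quadratic reciprocity gives (5 / 9) = (9 / 5). Reduce: 9 ≡ 4 (mod 5). Now have -(4 / 5).
Factor out 2: 4 = 2^2. Since 5 ≡ 5 (mod 8), (2 / 5) = -1, and (2 / 5)^2 = +1. Now have -(1 / 5).
(1 / 5) = 1. Collecting the sign factors: -1.

-1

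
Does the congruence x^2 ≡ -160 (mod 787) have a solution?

no

(-160|787)
  = (627|787)    [-160 ≡ 627 mod 787]
  = -(787|627)    [QR: both ≡ 3 mod 4, sign flips]
  = -(160|627)    [787 ≡ 160 mod 627]
  = (5|627)    [627 ≡ 3 mod 8 ⇒ (2|627)^5 = -1]
  = (627|5)    [QR: 5 ≡ 1 mod 4, sign kept]
  = (2|5)    [627 ≡ 2 mod 5]
  = -(1|5)    [5 ≡ 5 mod 8 ⇒ (2|5) = -1]
  = -1    [(1|5) = 1]
(-160|787) = -1, and 787 is prime, so -160 is not a quadratic residue mod 787.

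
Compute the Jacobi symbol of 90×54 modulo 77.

1

By multiplicativity, (90·54/77) = (90/77)·(54/77).
First factor (90/77):
(90/77)
  = (13/77)    [90 ≡ 13 mod 77]
  = (77/13)    [QR: 13 ≡ 1 mod 4, sign kept]
  = (12/13)    [77 ≡ 12 mod 13]
  = (3/13)    [13 ≡ 5 mod 8 ⇒ (2/13)^2 = +1]
  = (13/3)    [QR: 13 ≡ 1 mod 4, sign kept]
  = (1/3)    [13 ≡ 1 mod 3]
  = 1    [(1/3) = 1]
Second factor (54/77):
(54/77)
  = -(27/77)    [77 ≡ 5 mod 8 ⇒ (2/77) = -1]
  = -(77/27)    [QR: 77 ≡ 1 mod 4, sign kept]
  = -(23/27)    [77 ≡ 23 mod 27]
  = (27/23)    [QR: both ≡ 3 mod 4, sign flips]
  = (4/23)    [27 ≡ 4 mod 23]
  = (1/23)    [23 ≡ 7 mod 8 ⇒ (2/23)^2 = +1]
  = 1    [(1/23) = 1]
Product: (1)·(1) = 1.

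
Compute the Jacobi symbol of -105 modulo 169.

1

Reduce the numerator: -105 ≡ 64 (mod 169), so (-105|169) = (64|169).
Factor out 2: 64 = 2^6. Since 169 ≡ 1 (mod 8), (2|169) = +1, and (2|169)^6 = +1. Now have (1|169).
(1|169) = 1. Collecting the sign factors: 1.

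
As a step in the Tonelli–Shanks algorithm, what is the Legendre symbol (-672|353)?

1

(-672|353)
  = (34|353)    [-672 ≡ 34 mod 353]
  = (17|353)    [353 ≡ 1 mod 8 ⇒ (2|353) = +1]
  = (353|17)    [QR: 17 ≡ 1 mod 4, sign kept]
  = (13|17)    [353 ≡ 13 mod 17]
  = (17|13)    [QR: 13 ≡ 1 mod 4, sign kept]
  = (4|13)    [17 ≡ 4 mod 13]
  = (1|13)    [13 ≡ 5 mod 8 ⇒ (2|13)^2 = +1]
  = 1    [(1|13) = 1]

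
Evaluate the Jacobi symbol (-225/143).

-1

(-225/143)
  = (61/143)    [-225 ≡ 61 mod 143]
  = (143/61)    [QR: 61 ≡ 1 mod 4, sign kept]
  = (21/61)    [143 ≡ 21 mod 61]
  = (61/21)    [QR: 21 ≡ 1 mod 4, sign kept]
  = (19/21)    [61 ≡ 19 mod 21]
  = (21/19)    [QR: 21 ≡ 1 mod 4, sign kept]
  = (2/19)    [21 ≡ 2 mod 19]
  = -(1/19)    [19 ≡ 3 mod 8 ⇒ (2/19) = -1]
  = -1    [(1/19) = 1]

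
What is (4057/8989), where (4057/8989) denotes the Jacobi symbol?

(4057/8989)
  = (8989/4057)    [QR: 4057 ≡ 1 mod 4, sign kept]
  = (875/4057)    [8989 ≡ 875 mod 4057]
  = (4057/875)    [QR: 4057 ≡ 1 mod 4, sign kept]
  = (557/875)    [4057 ≡ 557 mod 875]
  = (875/557)    [QR: 557 ≡ 1 mod 4, sign kept]
  = (318/557)    [875 ≡ 318 mod 557]
  = -(159/557)    [557 ≡ 5 mod 8 ⇒ (2/557) = -1]
  = -(557/159)    [QR: 557 ≡ 1 mod 4, sign kept]
  = -(80/159)    [557 ≡ 80 mod 159]
  = -(5/159)    [159 ≡ 7 mod 8 ⇒ (2/159)^4 = +1]
  = -(159/5)    [QR: 5 ≡ 1 mod 4, sign kept]
  = -(4/5)    [159 ≡ 4 mod 5]
  = -(1/5)    [5 ≡ 5 mod 8 ⇒ (2/5)^2 = +1]
  = -1    [(1/5) = 1]

-1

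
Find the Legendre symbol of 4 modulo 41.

1

(4 / 41)
  = (1 / 41)    [41 ≡ 1 mod 8 ⇒ (2 / 41)^2 = +1]
  = 1    [(1 / 41) = 1]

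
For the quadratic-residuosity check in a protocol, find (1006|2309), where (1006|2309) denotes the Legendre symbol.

-1

(1006|2309)
  = -(503|2309)    [2309 ≡ 5 mod 8 ⇒ (2|2309) = -1]
  = -(2309|503)    [QR: 2309 ≡ 1 mod 4, sign kept]
  = -(297|503)    [2309 ≡ 297 mod 503]
  = -(503|297)    [QR: 297 ≡ 1 mod 4, sign kept]
  = -(206|297)    [503 ≡ 206 mod 297]
  = -(103|297)    [297 ≡ 1 mod 8 ⇒ (2|297) = +1]
  = -(297|103)    [QR: 297 ≡ 1 mod 4, sign kept]
  = -(91|103)    [297 ≡ 91 mod 103]
  = (103|91)    [QR: both ≡ 3 mod 4, sign flips]
  = (12|91)    [103 ≡ 12 mod 91]
  = (3|91)    [91 ≡ 3 mod 8 ⇒ (2|91)^2 = +1]
  = -(91|3)    [QR: both ≡ 3 mod 4, sign flips]
  = -(1|3)    [91 ≡ 1 mod 3]
  = -1    [(1|3) = 1]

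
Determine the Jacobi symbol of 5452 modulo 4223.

-1

Reduce the numerator: 5452 ≡ 1229 (mod 4223), so (5452/4223) = (1229/4223).
1229 ≡ 1 (mod 4), so quadratic reciprocity gives (1229/4223) = (4223/1229). Reduce: 4223 ≡ 536 (mod 1229). Now have (536/1229).
Factor out 2: 536 = 2^3·67. Since 1229 ≡ 5 (mod 8), (2/1229) = -1, and (2/1229)^3 = -1. Now have -(67/1229).
1229 ≡ 1 (mod 4), so quadratic reciprocity gives (67/1229) = (1229/67). Reduce: 1229 ≡ 23 (mod 67). Now have -(23/67).
Both 23 ≡ 3 and 67 ≡ 3 (mod 4), so reciprocity gives (23/67) = -(67/23). Reduce: 67 ≡ 21 (mod 23). Now have (21/23).
21 ≡ 1 (mod 4), so quadratic reciprocity gives (21/23) = (23/21). Reduce: 23 ≡ 2 (mod 21). Now have (2/21).
Factor out 2: 2 = 2. Since 21 ≡ 5 (mod 8), (2/21) = -1. Now have -(1/21).
(1/21) = 1. Collecting the sign factors: -1.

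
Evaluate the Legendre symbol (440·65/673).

By multiplicativity, (440·65/673) = (440/673)·(65/673).
First factor (440/673):
Factor out 2: 440 = 2^3·55. Since 673 ≡ 1 (mod 8), (2/673) = +1, and (2/673)^3 = +1. Now have (55/673).
673 ≡ 1 (mod 4), so quadratic reciprocity gives (55/673) = (673/55). Reduce: 673 ≡ 13 (mod 55). Now have (13/55).
13 ≡ 1 (mod 4), so quadratic reciprocity gives (13/55) = (55/13). Reduce: 55 ≡ 3 (mod 13). Now have (3/13).
13 ≡ 1 (mod 4), so quadratic reciprocity gives (3/13) = (13/3). Reduce: 13 ≡ 1 (mod 3). Now have (1/3).
(1/3) = 1. Collecting the sign factors: 1.
Second factor (65/673):
65 ≡ 1 (mod 4), so quadratic reciprocity gives (65/673) = (673/65). Reduce: 673 ≡ 23 (mod 65). Now have (23/65).
65 ≡ 1 (mod 4), so quadratic reciprocity gives (23/65) = (65/23). Reduce: 65 ≡ 19 (mod 23). Now have (19/23).
Both 19 ≡ 3 and 23 ≡ 3 (mod 4), so reciprocity gives (19/23) = -(23/19). Reduce: 23 ≡ 4 (mod 19). Now have -(4/19).
Factor out 2: 4 = 2^2. Since 19 ≡ 3 (mod 8), (2/19) = -1, and (2/19)^2 = +1. Now have -(1/19).
(1/19) = 1. Collecting the sign factors: -1.
Product: (1)·(-1) = -1.

-1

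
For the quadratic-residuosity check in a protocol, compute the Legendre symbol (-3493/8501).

Reduce the numerator: -3493 ≡ 5008 (mod 8501), so (-3493/8501) = (5008/8501).
Factor out 2: 5008 = 2^4·313. Since 8501 ≡ 5 (mod 8), (2/8501) = -1, and (2/8501)^4 = +1. Now have (313/8501).
313 ≡ 1 (mod 4), so quadratic reciprocity gives (313/8501) = (8501/313). Reduce: 8501 ≡ 50 (mod 313). Now have (50/313).
Factor out 2: 50 = 2·25. Since 313 ≡ 1 (mod 8), (2/313) = +1. Now have (25/313).
25 ≡ 1 (mod 4), so quadratic reciprocity gives (25/313) = (313/25). Reduce: 313 ≡ 13 (mod 25). Now have (13/25).
13 ≡ 1 (mod 4), so quadratic reciprocity gives (13/25) = (25/13). Reduce: 25 ≡ 12 (mod 13). Now have (12/13).
Factor out 2: 12 = 2^2·3. Since 13 ≡ 5 (mod 8), (2/13) = -1, and (2/13)^2 = +1. Now have (3/13).
13 ≡ 1 (mod 4), so quadratic reciprocity gives (3/13) = (13/3). Reduce: 13 ≡ 1 (mod 3). Now have (1/3).
(1/3) = 1. Collecting the sign factors: 1.

1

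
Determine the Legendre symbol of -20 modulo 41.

1

Pull out -1: (-20/41) = (-1/41)·(20/41). Since 41 ≡ 1 (mod 4), (-1/41) = +1. Now have (20/41).
Factor out 2: 20 = 2^2·5. Since 41 ≡ 1 (mod 8), (2/41) = +1, and (2/41)^2 = +1. Now have (5/41).
5 ≡ 1 (mod 4), so quadratic reciprocity gives (5/41) = (41/5). Reduce: 41 ≡ 1 (mod 5). Now have (1/5).
(1/5) = 1. Collecting the sign factors: 1.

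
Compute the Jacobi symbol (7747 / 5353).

Reduce the numerator: 7747 ≡ 2394 (mod 5353), so (7747 / 5353) = (2394 / 5353).
Factor out 2: 2394 = 2·1197. Since 5353 ≡ 1 (mod 8), (2 / 5353) = +1. Now have (1197 / 5353).
1197 ≡ 1 (mod 4), so quadratic reciprocity gives (1197 / 5353) = (5353 / 1197). Reduce: 5353 ≡ 565 (mod 1197). Now have (565 / 1197).
565 ≡ 1 (mod 4), so quadratic reciprocity gives (565 / 1197) = (1197 / 565). Reduce: 1197 ≡ 67 (mod 565). Now have (67 / 565).
565 ≡ 1 (mod 4), so quadratic reciprocity gives (67 / 565) = (565 / 67). Reduce: 565 ≡ 29 (mod 67). Now have (29 / 67).
29 ≡ 1 (mod 4), so quadratic reciprocity gives (29 / 67) = (67 / 29). Reduce: 67 ≡ 9 (mod 29). Now have (9 / 29).
9 ≡ 1 (mod 4), so quadratic reciprocity gives (9 / 29) = (29 / 9). Reduce: 29 ≡ 2 (mod 9). Now have (2 / 9).
Factor out 2: 2 = 2. Since 9 ≡ 1 (mod 8), (2 / 9) = +1. Now have (1 / 9).
(1 / 9) = 1. Collecting the sign factors: 1.

1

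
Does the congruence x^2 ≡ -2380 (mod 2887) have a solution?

no

Reduce the numerator: -2380 ≡ 507 (mod 2887), so (-2380|2887) = (507|2887).
Both 507 ≡ 3 and 2887 ≡ 3 (mod 4), so reciprocity gives (507|2887) = -(2887|507). Reduce: 2887 ≡ 352 (mod 507). Now have -(352|507).
Factor out 2: 352 = 2^5·11. Since 507 ≡ 3 (mod 8), (2|507) = -1, and (2|507)^5 = -1. Now have (11|507).
Both 11 ≡ 3 and 507 ≡ 3 (mod 4), so reciprocity gives (11|507) = -(507|11). Reduce: 507 ≡ 1 (mod 11). Now have -(1|11).
(1|11) = 1. Collecting the sign factors: -1.
(-2380|2887) = -1, and 2887 is prime, so -2380 is not a quadratic residue mod 2887.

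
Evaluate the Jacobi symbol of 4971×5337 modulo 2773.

By multiplicativity, (4971·5337/2773) = (4971/2773)·(5337/2773).
First factor (4971/2773):
Reduce the numerator: 4971 ≡ 2198 (mod 2773), so (4971/2773) = (2198/2773).
Factor out 2: 2198 = 2·1099. Since 2773 ≡ 5 (mod 8), (2/2773) = -1. Now have -(1099/2773).
2773 ≡ 1 (mod 4), so quadratic reciprocity gives (1099/2773) = (2773/1099). Reduce: 2773 ≡ 575 (mod 1099). Now have -(575/1099).
Both 575 ≡ 3 and 1099 ≡ 3 (mod 4), so reciprocity gives (575/1099) = -(1099/575). Reduce: 1099 ≡ 524 (mod 575). Now have (524/575).
Factor out 2: 524 = 2^2·131. Since 575 ≡ 7 (mod 8), (2/575) = +1, and (2/575)^2 = +1. Now have (131/575).
Both 131 ≡ 3 and 575 ≡ 3 (mod 4), so reciprocity gives (131/575) = -(575/131). Reduce: 575 ≡ 51 (mod 131). Now have -(51/131).
Both 51 ≡ 3 and 131 ≡ 3 (mod 4), so reciprocity gives (51/131) = -(131/51). Reduce: 131 ≡ 29 (mod 51). Now have (29/51).
29 ≡ 1 (mod 4), so quadratic reciprocity gives (29/51) = (51/29). Reduce: 51 ≡ 22 (mod 29). Now have (22/29).
Factor out 2: 22 = 2·11. Since 29 ≡ 5 (mod 8), (2/29) = -1. Now have -(11/29).
29 ≡ 1 (mod 4), so quadratic reciprocity gives (11/29) = (29/11). Reduce: 29 ≡ 7 (mod 11). Now have -(7/11).
Both 7 ≡ 3 and 11 ≡ 3 (mod 4), so reciprocity gives (7/11) = -(11/7). Reduce: 11 ≡ 4 (mod 7). Now have (4/7).
Factor out 2: 4 = 2^2. Since 7 ≡ 7 (mod 8), (2/7) = +1, and (2/7)^2 = +1. Now have (1/7).
(1/7) = 1. Collecting the sign factors: 1.
Second factor (5337/2773):
Reduce the numerator: 5337 ≡ 2564 (mod 2773), so (5337/2773) = (2564/2773).
Factor out 2: 2564 = 2^2·641. Since 2773 ≡ 5 (mod 8), (2/2773) = -1, and (2/2773)^2 = +1. Now have (641/2773).
641 ≡ 1 (mod 4), so quadratic reciprocity gives (641/2773) = (2773/641). Reduce: 2773 ≡ 209 (mod 641). Now have (209/641).
209 ≡ 1 (mod 4), so quadratic reciprocity gives (209/641) = (641/209). Reduce: 641 ≡ 14 (mod 209). Now have (14/209).
Factor out 2: 14 = 2·7. Since 209 ≡ 1 (mod 8), (2/209) = +1. Now have (7/209).
209 ≡ 1 (mod 4), so quadratic reciprocity gives (7/209) = (209/7). Reduce: 209 ≡ 6 (mod 7). Now have (6/7).
Factor out 2: 6 = 2·3. Since 7 ≡ 7 (mod 8), (2/7) = +1. Now have (3/7).
Both 3 ≡ 3 and 7 ≡ 3 (mod 4), so reciprocity gives (3/7) = -(7/3). Reduce: 7 ≡ 1 (mod 3). Now have -(1/3).
(1/3) = 1. Collecting the sign factors: -1.
Product: (1)·(-1) = -1.

-1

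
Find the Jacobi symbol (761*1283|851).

By multiplicativity, (761·1283|851) = (761|851)·(1283|851).
First factor (761|851):
761 ≡ 1 (mod 4), so quadratic reciprocity gives (761|851) = (851|761). Reduce: 851 ≡ 90 (mod 761). Now have (90|761).
Factor out 2: 90 = 2·45. Since 761 ≡ 1 (mod 8), (2|761) = +1. Now have (45|761).
45 ≡ 1 (mod 4), so quadratic reciprocity gives (45|761) = (761|45). Reduce: 761 ≡ 41 (mod 45). Now have (41|45).
41 ≡ 1 (mod 4), so quadratic reciprocity gives (41|45) = (45|41). Reduce: 45 ≡ 4 (mod 41). Now have (4|41).
Factor out 2: 4 = 2^2. Since 41 ≡ 1 (mod 8), (2|41) = +1, and (2|41)^2 = +1. Now have (1|41).
(1|41) = 1. Collecting the sign factors: 1.
Second factor (1283|851):
Reduce the numerator: 1283 ≡ 432 (mod 851), so (1283|851) = (432|851).
Factor out 2: 432 = 2^4·27. Since 851 ≡ 3 (mod 8), (2|851) = -1, and (2|851)^4 = +1. Now have (27|851).
Both 27 ≡ 3 and 851 ≡ 3 (mod 4), so reciprocity gives (27|851) = -(851|27). Reduce: 851 ≡ 14 (mod 27). Now have -(14|27).
Factor out 2: 14 = 2·7. Since 27 ≡ 3 (mod 8), (2|27) = -1. Now have (7|27).
Both 7 ≡ 3 and 27 ≡ 3 (mod 4), so reciprocity gives (7|27) = -(27|7). Reduce: 27 ≡ 6 (mod 7). Now have -(6|7).
Factor out 2: 6 = 2·3. Since 7 ≡ 7 (mod 8), (2|7) = +1. Now have -(3|7).
Both 3 ≡ 3 and 7 ≡ 3 (mod 4), so reciprocity gives (3|7) = -(7|3). Reduce: 7 ≡ 1 (mod 3). Now have (1|3).
(1|3) = 1. Collecting the sign factors: 1.
Product: (1)·(1) = 1.

1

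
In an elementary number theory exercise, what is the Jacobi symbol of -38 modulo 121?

1

Pull out -1: (-38 / 121) = (-1 / 121)·(38 / 121). Since 121 ≡ 1 (mod 4), (-1 / 121) = +1. Now have (38 / 121).
Factor out 2: 38 = 2·19. Since 121 ≡ 1 (mod 8), (2 / 121) = +1. Now have (19 / 121).
121 ≡ 1 (mod 4), so quadratic reciprocity gives (19 / 121) = (121 / 19). Reduce: 121 ≡ 7 (mod 19). Now have (7 / 19).
Both 7 ≡ 3 and 19 ≡ 3 (mod 4), so reciprocity gives (7 / 19) = -(19 / 7). Reduce: 19 ≡ 5 (mod 7). Now have -(5 / 7).
5 ≡ 1 (mod 4), so quadratic reciprocity gives (5 / 7) = (7 / 5). Reduce: 7 ≡ 2 (mod 5). Now have -(2 / 5).
Factor out 2: 2 = 2. Since 5 ≡ 5 (mod 8), (2 / 5) = -1. Now have (1 / 5).
(1 / 5) = 1. Collecting the sign factors: 1.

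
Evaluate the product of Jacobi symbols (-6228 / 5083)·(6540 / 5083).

-1

By multiplicativity, (-6228·6540 / 5083) = (-6228 / 5083)·(6540 / 5083).
First factor (-6228 / 5083):
Reduce the numerator: -6228 ≡ 3938 (mod 5083), so (-6228 / 5083) = (3938 / 5083).
Factor out 2: 3938 = 2·1969. Since 5083 ≡ 3 (mod 8), (2 / 5083) = -1. Now have -(1969 / 5083).
1969 ≡ 1 (mod 4), so quadratic reciprocity gives (1969 / 5083) = (5083 / 1969). Reduce: 5083 ≡ 1145 (mod 1969). Now have -(1145 / 1969).
1145 ≡ 1 (mod 4), so quadratic reciprocity gives (1145 / 1969) = (1969 / 1145). Reduce: 1969 ≡ 824 (mod 1145). Now have -(824 / 1145).
Factor out 2: 824 = 2^3·103. Since 1145 ≡ 1 (mod 8), (2 / 1145) = +1, and (2 / 1145)^3 = +1. Now have -(103 / 1145).
1145 ≡ 1 (mod 4), so quadratic reciprocity gives (103 / 1145) = (1145 / 103). Reduce: 1145 ≡ 12 (mod 103). Now have -(12 / 103).
Factor out 2: 12 = 2^2·3. Since 103 ≡ 7 (mod 8), (2 / 103) = +1, and (2 / 103)^2 = +1. Now have -(3 / 103).
Both 3 ≡ 3 and 103 ≡ 3 (mod 4), so reciprocity gives (3 / 103) = -(103 / 3). Reduce: 103 ≡ 1 (mod 3). Now have (1 / 3).
(1 / 3) = 1. Collecting the sign factors: 1.
Second factor (6540 / 5083):
Reduce the numerator: 6540 ≡ 1457 (mod 5083), so (6540 / 5083) = (1457 / 5083).
1457 ≡ 1 (mod 4), so quadratic reciprocity gives (1457 / 5083) = (5083 / 1457). Reduce: 5083 ≡ 712 (mod 1457). Now have (712 / 1457).
Factor out 2: 712 = 2^3·89. Since 1457 ≡ 1 (mod 8), (2 / 1457) = +1, and (2 / 1457)^3 = +1. Now have (89 / 1457).
89 ≡ 1 (mod 4), so quadratic reciprocity gives (89 / 1457) = (1457 / 89). Reduce: 1457 ≡ 33 (mod 89). Now have (33 / 89).
33 ≡ 1 (mod 4), so quadratic reciprocity gives (33 / 89) = (89 / 33). Reduce: 89 ≡ 23 (mod 33). Now have (23 / 33).
33 ≡ 1 (mod 4), so quadratic reciprocity gives (23 / 33) = (33 / 23). Reduce: 33 ≡ 10 (mod 23). Now have (10 / 23).
Factor out 2: 10 = 2·5. Since 23 ≡ 7 (mod 8), (2 / 23) = +1. Now have (5 / 23).
5 ≡ 1 (mod 4), so quadratic reciprocity gives (5 / 23) = (23 / 5). Reduce: 23 ≡ 3 (mod 5). Now have (3 / 5).
5 ≡ 1 (mod 4), so quadratic reciprocity gives (3 / 5) = (5 / 3). Reduce: 5 ≡ 2 (mod 3). Now have (2 / 3).
Factor out 2: 2 = 2. Since 3 ≡ 3 (mod 8), (2 / 3) = -1. Now have -(1 / 3).
(1 / 3) = 1. Collecting the sign factors: -1.
Product: (1)·(-1) = -1.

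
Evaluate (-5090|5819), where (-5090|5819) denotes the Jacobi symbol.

1

(-5090|5819)
  = -(5090|5819)    [5819 ≡ 3 mod 4 ⇒ (-1|5819) = -1]
  = (2545|5819)    [5819 ≡ 3 mod 8 ⇒ (2|5819) = -1]
  = (5819|2545)    [QR: 2545 ≡ 1 mod 4, sign kept]
  = (729|2545)    [5819 ≡ 729 mod 2545]
  = (2545|729)    [QR: 729 ≡ 1 mod 4, sign kept]
  = (358|729)    [2545 ≡ 358 mod 729]
  = (179|729)    [729 ≡ 1 mod 8 ⇒ (2|729) = +1]
  = (729|179)    [QR: 729 ≡ 1 mod 4, sign kept]
  = (13|179)    [729 ≡ 13 mod 179]
  = (179|13)    [QR: 13 ≡ 1 mod 4, sign kept]
  = (10|13)    [179 ≡ 10 mod 13]
  = -(5|13)    [13 ≡ 5 mod 8 ⇒ (2|13) = -1]
  = -(13|5)    [QR: 5 ≡ 1 mod 4, sign kept]
  = -(3|5)    [13 ≡ 3 mod 5]
  = -(5|3)    [QR: 5 ≡ 1 mod 4, sign kept]
  = -(2|3)    [5 ≡ 2 mod 3]
  = (1|3)    [3 ≡ 3 mod 8 ⇒ (2|3) = -1]
  = 1    [(1|3) = 1]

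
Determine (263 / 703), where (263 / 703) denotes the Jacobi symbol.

Both 263 ≡ 3 and 703 ≡ 3 (mod 4), so reciprocity gives (263 / 703) = -(703 / 263). Reduce: 703 ≡ 177 (mod 263). Now have -(177 / 263).
177 ≡ 1 (mod 4), so quadratic reciprocity gives (177 / 263) = (263 / 177). Reduce: 263 ≡ 86 (mod 177). Now have -(86 / 177).
Factor out 2: 86 = 2·43. Since 177 ≡ 1 (mod 8), (2 / 177) = +1. Now have -(43 / 177).
177 ≡ 1 (mod 4), so quadratic reciprocity gives (43 / 177) = (177 / 43). Reduce: 177 ≡ 5 (mod 43). Now have -(5 / 43).
5 ≡ 1 (mod 4), so quadratic reciprocity gives (5 / 43) = (43 / 5). Reduce: 43 ≡ 3 (mod 5). Now have -(3 / 5).
5 ≡ 1 (mod 4), so quadratic reciprocity gives (3 / 5) = (5 / 3). Reduce: 5 ≡ 2 (mod 3). Now have -(2 / 3).
Factor out 2: 2 = 2. Since 3 ≡ 3 (mod 8), (2 / 3) = -1. Now have (1 / 3).
(1 / 3) = 1. Collecting the sign factors: 1.

1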